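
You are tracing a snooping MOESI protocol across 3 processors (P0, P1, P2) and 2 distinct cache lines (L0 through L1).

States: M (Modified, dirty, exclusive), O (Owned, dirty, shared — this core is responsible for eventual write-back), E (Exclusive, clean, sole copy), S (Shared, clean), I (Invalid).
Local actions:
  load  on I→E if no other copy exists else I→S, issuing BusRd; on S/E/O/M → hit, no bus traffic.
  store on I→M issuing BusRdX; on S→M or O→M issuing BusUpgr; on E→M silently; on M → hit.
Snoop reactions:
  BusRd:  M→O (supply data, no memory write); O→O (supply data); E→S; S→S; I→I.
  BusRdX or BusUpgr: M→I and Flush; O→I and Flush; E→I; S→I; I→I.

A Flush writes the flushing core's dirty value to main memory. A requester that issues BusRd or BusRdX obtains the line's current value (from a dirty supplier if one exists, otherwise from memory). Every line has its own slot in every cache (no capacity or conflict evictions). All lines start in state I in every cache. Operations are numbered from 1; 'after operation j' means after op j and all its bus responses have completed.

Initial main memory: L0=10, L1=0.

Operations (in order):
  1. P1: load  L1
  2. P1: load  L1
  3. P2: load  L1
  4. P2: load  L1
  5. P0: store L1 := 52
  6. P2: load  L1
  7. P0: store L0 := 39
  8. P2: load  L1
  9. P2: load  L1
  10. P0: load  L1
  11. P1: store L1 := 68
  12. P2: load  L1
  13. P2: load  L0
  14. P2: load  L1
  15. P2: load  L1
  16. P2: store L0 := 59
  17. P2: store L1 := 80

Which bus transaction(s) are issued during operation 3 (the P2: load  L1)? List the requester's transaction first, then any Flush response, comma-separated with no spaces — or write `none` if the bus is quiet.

step 1: P1: load  L1  ⟶  IEI  (L1)  txn=BusRd  M[L1]=0
step 2: P1: load  L1  ⟶  IEI  (L1)  txn=∅  M[L1]=0
step 3: P2: load  L1  ⟶  ISS  (L1)  txn=BusRd  M[L1]=0
step 4: P2: load  L1  ⟶  ISS  (L1)  txn=∅  M[L1]=0
step 5: P0: store L1 := 52  ⟶  MII  (L1)  txn=BusRdX  M[L1]=0
step 6: P2: load  L1  ⟶  OIS  (L1)  txn=BusRd  M[L1]=0
step 7: P0: store L0 := 39  ⟶  MII  (L0)  txn=BusRdX  M[L0]=10
step 8: P2: load  L1  ⟶  OIS  (L1)  txn=∅  M[L1]=0
step 9: P2: load  L1  ⟶  OIS  (L1)  txn=∅  M[L1]=0
step 10: P0: load  L1  ⟶  OIS  (L1)  txn=∅  M[L1]=0
step 11: P1: store L1 := 68  ⟶  IMI  (L1)  txn=BusRdX+Flush  M[L1]=52
step 12: P2: load  L1  ⟶  IOS  (L1)  txn=BusRd  M[L1]=52
step 13: P2: load  L0  ⟶  OIS  (L0)  txn=BusRd  M[L0]=10
step 14: P2: load  L1  ⟶  IOS  (L1)  txn=∅  M[L1]=52
step 15: P2: load  L1  ⟶  IOS  (L1)  txn=∅  M[L1]=52
step 16: P2: store L0 := 59  ⟶  IIM  (L0)  txn=BusUpgr+Flush  M[L0]=39
step 17: P2: store L1 := 80  ⟶  IIM  (L1)  txn=BusUpgr+Flush  M[L1]=68

bus = BusRd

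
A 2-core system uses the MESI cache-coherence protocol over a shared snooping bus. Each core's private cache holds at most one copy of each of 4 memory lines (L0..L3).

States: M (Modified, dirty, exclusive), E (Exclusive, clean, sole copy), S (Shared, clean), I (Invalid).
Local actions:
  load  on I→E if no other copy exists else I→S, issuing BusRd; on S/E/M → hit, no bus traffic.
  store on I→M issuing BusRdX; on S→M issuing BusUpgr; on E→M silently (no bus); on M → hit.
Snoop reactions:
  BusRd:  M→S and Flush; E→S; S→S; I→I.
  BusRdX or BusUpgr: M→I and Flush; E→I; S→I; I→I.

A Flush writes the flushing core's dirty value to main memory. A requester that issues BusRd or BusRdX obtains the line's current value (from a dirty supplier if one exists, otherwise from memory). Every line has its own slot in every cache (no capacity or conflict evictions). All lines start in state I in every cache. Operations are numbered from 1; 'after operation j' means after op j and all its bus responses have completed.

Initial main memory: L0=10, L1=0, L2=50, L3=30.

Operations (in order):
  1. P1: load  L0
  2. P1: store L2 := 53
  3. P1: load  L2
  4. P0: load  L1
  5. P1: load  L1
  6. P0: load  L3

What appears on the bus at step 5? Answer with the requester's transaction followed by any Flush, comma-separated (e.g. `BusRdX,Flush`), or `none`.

  op1 P1: load  L0 → I/E on L0; bus BusRd; mem=10
  op2 P1: store L2 := 53 → I/M on L2; bus BusRdX; mem=50
  op3 P1: load  L2 → I/M on L2; bus (none); mem=50
  op4 P0: load  L1 → E/I on L1; bus BusRd; mem=0
  op5 P1: load  L1 → S/S on L1; bus BusRd; mem=0
  op6 P0: load  L3 → E/I on L3; bus BusRd; mem=30

bus = BusRd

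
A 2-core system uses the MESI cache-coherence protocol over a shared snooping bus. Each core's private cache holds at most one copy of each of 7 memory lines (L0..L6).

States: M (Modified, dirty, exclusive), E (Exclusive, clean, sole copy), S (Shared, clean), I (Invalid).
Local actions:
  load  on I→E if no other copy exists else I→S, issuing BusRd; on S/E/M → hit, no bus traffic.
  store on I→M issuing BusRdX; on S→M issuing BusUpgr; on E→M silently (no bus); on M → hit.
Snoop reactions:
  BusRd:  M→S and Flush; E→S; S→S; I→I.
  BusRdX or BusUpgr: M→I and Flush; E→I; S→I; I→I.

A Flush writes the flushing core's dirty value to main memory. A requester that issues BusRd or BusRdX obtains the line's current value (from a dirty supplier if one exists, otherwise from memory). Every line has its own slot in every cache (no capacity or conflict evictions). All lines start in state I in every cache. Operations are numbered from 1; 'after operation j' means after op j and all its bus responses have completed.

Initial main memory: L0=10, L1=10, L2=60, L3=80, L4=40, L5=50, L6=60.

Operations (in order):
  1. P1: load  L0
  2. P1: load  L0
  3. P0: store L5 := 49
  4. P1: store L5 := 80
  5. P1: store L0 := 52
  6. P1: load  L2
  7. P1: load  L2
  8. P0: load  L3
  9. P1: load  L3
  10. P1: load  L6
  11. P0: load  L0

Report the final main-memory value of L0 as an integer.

memory[L0] = 52

  op1 P1: load  L0 → I/E on L0; bus BusRd; mem=10
  op2 P1: load  L0 → I/E on L0; bus (none); mem=10
  op3 P0: store L5 := 49 → M/I on L5; bus BusRdX; mem=50
  op4 P1: store L5 := 80 → I/M on L5; bus BusRdX Flush; mem=49
  op5 P1: store L0 := 52 → I/M on L0; bus (none); mem=10
  op6 P1: load  L2 → I/E on L2; bus BusRd; mem=60
  op7 P1: load  L2 → I/E on L2; bus (none); mem=60
  op8 P0: load  L3 → E/I on L3; bus BusRd; mem=80
  op9 P1: load  L3 → S/S on L3; bus BusRd; mem=80
  op10 P1: load  L6 → I/E on L6; bus BusRd; mem=60
  op11 P0: load  L0 → S/S on L0; bus BusRd Flush; mem=52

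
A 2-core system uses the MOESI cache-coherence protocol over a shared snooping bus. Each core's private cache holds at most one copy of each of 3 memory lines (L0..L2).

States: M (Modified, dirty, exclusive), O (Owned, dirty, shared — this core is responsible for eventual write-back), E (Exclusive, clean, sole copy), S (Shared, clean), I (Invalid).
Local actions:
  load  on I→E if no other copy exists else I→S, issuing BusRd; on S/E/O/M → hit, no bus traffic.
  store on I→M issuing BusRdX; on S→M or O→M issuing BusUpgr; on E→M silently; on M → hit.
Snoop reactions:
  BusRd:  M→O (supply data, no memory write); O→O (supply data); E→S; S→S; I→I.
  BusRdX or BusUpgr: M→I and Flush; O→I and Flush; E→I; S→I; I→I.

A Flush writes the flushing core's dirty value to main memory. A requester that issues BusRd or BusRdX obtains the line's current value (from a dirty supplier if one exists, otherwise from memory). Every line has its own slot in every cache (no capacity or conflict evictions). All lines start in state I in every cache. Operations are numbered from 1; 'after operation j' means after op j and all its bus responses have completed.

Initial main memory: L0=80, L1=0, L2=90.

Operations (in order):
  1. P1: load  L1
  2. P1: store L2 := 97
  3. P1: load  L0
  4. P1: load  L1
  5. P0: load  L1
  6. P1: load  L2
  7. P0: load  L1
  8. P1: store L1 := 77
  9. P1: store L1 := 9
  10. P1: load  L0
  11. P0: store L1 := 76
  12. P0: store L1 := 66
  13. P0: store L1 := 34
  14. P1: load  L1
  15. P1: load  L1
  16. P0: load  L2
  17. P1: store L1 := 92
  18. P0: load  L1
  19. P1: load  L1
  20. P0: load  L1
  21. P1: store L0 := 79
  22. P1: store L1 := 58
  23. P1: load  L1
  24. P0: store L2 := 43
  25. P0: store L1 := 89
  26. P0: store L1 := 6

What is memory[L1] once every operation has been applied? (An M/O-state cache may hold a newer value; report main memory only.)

1. P1: load  L1  bus=[BusRd]  L1: P0=I P1=E  mem[L1]=0
2. P1: store L2 := 97  bus=[BusRdX]  L2: P0=I P1=M  mem[L2]=90
3. P1: load  L0  bus=[BusRd]  L0: P0=I P1=E  mem[L0]=80
4. P1: load  L1  bus=[-]  L1: P0=I P1=E  mem[L1]=0
5. P0: load  L1  bus=[BusRd]  L1: P0=S P1=S  mem[L1]=0
6. P1: load  L2  bus=[-]  L2: P0=I P1=M  mem[L2]=90
7. P0: load  L1  bus=[-]  L1: P0=S P1=S  mem[L1]=0
8. P1: store L1 := 77  bus=[BusUpgr]  L1: P0=I P1=M  mem[L1]=0
9. P1: store L1 := 9  bus=[-]  L1: P0=I P1=M  mem[L1]=0
10. P1: load  L0  bus=[-]  L0: P0=I P1=E  mem[L0]=80
11. P0: store L1 := 76  bus=[BusRdX,Flush]  L1: P0=M P1=I  mem[L1]=9
12. P0: store L1 := 66  bus=[-]  L1: P0=M P1=I  mem[L1]=9
13. P0: store L1 := 34  bus=[-]  L1: P0=M P1=I  mem[L1]=9
14. P1: load  L1  bus=[BusRd]  L1: P0=O P1=S  mem[L1]=9
15. P1: load  L1  bus=[-]  L1: P0=O P1=S  mem[L1]=9
16. P0: load  L2  bus=[BusRd]  L2: P0=S P1=O  mem[L2]=90
17. P1: store L1 := 92  bus=[BusUpgr,Flush]  L1: P0=I P1=M  mem[L1]=34
18. P0: load  L1  bus=[BusRd]  L1: P0=S P1=O  mem[L1]=34
19. P1: load  L1  bus=[-]  L1: P0=S P1=O  mem[L1]=34
20. P0: load  L1  bus=[-]  L1: P0=S P1=O  mem[L1]=34
21. P1: store L0 := 79  bus=[-]  L0: P0=I P1=M  mem[L0]=80
22. P1: store L1 := 58  bus=[BusUpgr]  L1: P0=I P1=M  mem[L1]=34
23. P1: load  L1  bus=[-]  L1: P0=I P1=M  mem[L1]=34
24. P0: store L2 := 43  bus=[BusUpgr,Flush]  L2: P0=M P1=I  mem[L2]=97
25. P0: store L1 := 89  bus=[BusRdX,Flush]  L1: P0=M P1=I  mem[L1]=58
26. P0: store L1 := 6  bus=[-]  L1: P0=M P1=I  mem[L1]=58

memory[L1] = 58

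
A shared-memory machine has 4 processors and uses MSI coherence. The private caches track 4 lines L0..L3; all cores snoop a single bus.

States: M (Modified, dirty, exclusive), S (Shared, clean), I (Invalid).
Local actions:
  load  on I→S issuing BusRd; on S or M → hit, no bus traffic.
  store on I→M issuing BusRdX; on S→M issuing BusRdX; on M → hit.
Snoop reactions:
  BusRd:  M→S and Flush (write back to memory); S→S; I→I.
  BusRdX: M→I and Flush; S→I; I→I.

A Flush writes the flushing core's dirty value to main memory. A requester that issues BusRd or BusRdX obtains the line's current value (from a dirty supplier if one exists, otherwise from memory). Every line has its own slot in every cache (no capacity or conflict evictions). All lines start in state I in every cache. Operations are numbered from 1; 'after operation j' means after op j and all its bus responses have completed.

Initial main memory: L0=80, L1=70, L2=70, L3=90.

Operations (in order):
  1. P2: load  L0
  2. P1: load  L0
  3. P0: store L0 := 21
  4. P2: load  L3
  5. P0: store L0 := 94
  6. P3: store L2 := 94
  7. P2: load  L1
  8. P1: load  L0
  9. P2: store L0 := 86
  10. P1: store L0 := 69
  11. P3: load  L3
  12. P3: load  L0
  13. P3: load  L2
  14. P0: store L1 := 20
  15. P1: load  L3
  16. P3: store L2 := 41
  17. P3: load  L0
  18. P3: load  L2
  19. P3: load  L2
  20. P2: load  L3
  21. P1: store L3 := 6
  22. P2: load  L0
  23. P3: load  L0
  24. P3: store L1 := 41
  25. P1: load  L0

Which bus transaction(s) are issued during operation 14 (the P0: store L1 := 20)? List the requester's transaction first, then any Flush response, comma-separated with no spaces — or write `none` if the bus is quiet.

bus = BusRdX

step 1: P2: load  L0  ⟶  IISI  (L0)  txn=BusRd  M[L0]=80
step 2: P1: load  L0  ⟶  ISSI  (L0)  txn=BusRd  M[L0]=80
step 3: P0: store L0 := 21  ⟶  MIII  (L0)  txn=BusRdX  M[L0]=80
step 4: P2: load  L3  ⟶  IISI  (L3)  txn=BusRd  M[L3]=90
step 5: P0: store L0 := 94  ⟶  MIII  (L0)  txn=∅  M[L0]=80
step 6: P3: store L2 := 94  ⟶  IIIM  (L2)  txn=BusRdX  M[L2]=70
step 7: P2: load  L1  ⟶  IISI  (L1)  txn=BusRd  M[L1]=70
step 8: P1: load  L0  ⟶  SSII  (L0)  txn=BusRd+Flush  M[L0]=94
step 9: P2: store L0 := 86  ⟶  IIMI  (L0)  txn=BusRdX  M[L0]=94
step 10: P1: store L0 := 69  ⟶  IMII  (L0)  txn=BusRdX+Flush  M[L0]=86
step 11: P3: load  L3  ⟶  IISS  (L3)  txn=BusRd  M[L3]=90
step 12: P3: load  L0  ⟶  ISIS  (L0)  txn=BusRd+Flush  M[L0]=69
step 13: P3: load  L2  ⟶  IIIM  (L2)  txn=∅  M[L2]=70
step 14: P0: store L1 := 20  ⟶  MIII  (L1)  txn=BusRdX  M[L1]=70
step 15: P1: load  L3  ⟶  ISSS  (L3)  txn=BusRd  M[L3]=90
step 16: P3: store L2 := 41  ⟶  IIIM  (L2)  txn=∅  M[L2]=70
step 17: P3: load  L0  ⟶  ISIS  (L0)  txn=∅  M[L0]=69
step 18: P3: load  L2  ⟶  IIIM  (L2)  txn=∅  M[L2]=70
step 19: P3: load  L2  ⟶  IIIM  (L2)  txn=∅  M[L2]=70
step 20: P2: load  L3  ⟶  ISSS  (L3)  txn=∅  M[L3]=90
step 21: P1: store L3 := 6  ⟶  IMII  (L3)  txn=BusRdX  M[L3]=90
step 22: P2: load  L0  ⟶  ISSS  (L0)  txn=BusRd  M[L0]=69
step 23: P3: load  L0  ⟶  ISSS  (L0)  txn=∅  M[L0]=69
step 24: P3: store L1 := 41  ⟶  IIIM  (L1)  txn=BusRdX+Flush  M[L1]=20
step 25: P1: load  L0  ⟶  ISSS  (L0)  txn=∅  M[L0]=69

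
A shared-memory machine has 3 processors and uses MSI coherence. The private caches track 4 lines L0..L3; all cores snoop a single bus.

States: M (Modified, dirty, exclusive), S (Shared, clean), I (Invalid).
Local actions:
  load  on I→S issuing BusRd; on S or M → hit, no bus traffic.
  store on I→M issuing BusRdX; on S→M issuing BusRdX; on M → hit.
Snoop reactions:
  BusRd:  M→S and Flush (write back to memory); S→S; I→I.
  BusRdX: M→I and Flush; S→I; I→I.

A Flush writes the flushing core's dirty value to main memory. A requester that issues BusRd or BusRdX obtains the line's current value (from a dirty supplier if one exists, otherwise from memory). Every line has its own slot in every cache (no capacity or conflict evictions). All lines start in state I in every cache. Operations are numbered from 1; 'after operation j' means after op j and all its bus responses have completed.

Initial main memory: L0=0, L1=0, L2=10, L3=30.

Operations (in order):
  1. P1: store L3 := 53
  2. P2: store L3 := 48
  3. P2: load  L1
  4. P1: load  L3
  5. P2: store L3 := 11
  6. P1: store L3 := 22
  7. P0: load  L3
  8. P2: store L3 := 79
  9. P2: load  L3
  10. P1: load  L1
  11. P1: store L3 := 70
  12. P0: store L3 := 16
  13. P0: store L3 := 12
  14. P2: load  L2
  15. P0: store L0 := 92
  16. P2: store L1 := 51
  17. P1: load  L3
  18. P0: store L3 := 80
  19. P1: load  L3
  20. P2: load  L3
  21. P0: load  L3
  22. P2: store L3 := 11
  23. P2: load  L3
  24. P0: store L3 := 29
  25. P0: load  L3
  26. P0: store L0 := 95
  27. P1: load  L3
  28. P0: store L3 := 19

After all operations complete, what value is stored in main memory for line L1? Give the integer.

step 1: P1: store L3 := 53  ⟶  IMI  (L3)  txn=BusRdX  M[L3]=30
step 2: P2: store L3 := 48  ⟶  IIM  (L3)  txn=BusRdX+Flush  M[L3]=53
step 3: P2: load  L1  ⟶  IIS  (L1)  txn=BusRd  M[L1]=0
step 4: P1: load  L3  ⟶  ISS  (L3)  txn=BusRd+Flush  M[L3]=48
step 5: P2: store L3 := 11  ⟶  IIM  (L3)  txn=BusRdX  M[L3]=48
step 6: P1: store L3 := 22  ⟶  IMI  (L3)  txn=BusRdX+Flush  M[L3]=11
step 7: P0: load  L3  ⟶  SSI  (L3)  txn=BusRd+Flush  M[L3]=22
step 8: P2: store L3 := 79  ⟶  IIM  (L3)  txn=BusRdX  M[L3]=22
step 9: P2: load  L3  ⟶  IIM  (L3)  txn=∅  M[L3]=22
step 10: P1: load  L1  ⟶  ISS  (L1)  txn=BusRd  M[L1]=0
step 11: P1: store L3 := 70  ⟶  IMI  (L3)  txn=BusRdX+Flush  M[L3]=79
step 12: P0: store L3 := 16  ⟶  MII  (L3)  txn=BusRdX+Flush  M[L3]=70
step 13: P0: store L3 := 12  ⟶  MII  (L3)  txn=∅  M[L3]=70
step 14: P2: load  L2  ⟶  IIS  (L2)  txn=BusRd  M[L2]=10
step 15: P0: store L0 := 92  ⟶  MII  (L0)  txn=BusRdX  M[L0]=0
step 16: P2: store L1 := 51  ⟶  IIM  (L1)  txn=BusRdX  M[L1]=0
step 17: P1: load  L3  ⟶  SSI  (L3)  txn=BusRd+Flush  M[L3]=12
step 18: P0: store L3 := 80  ⟶  MII  (L3)  txn=BusRdX  M[L3]=12
step 19: P1: load  L3  ⟶  SSI  (L3)  txn=BusRd+Flush  M[L3]=80
step 20: P2: load  L3  ⟶  SSS  (L3)  txn=BusRd  M[L3]=80
step 21: P0: load  L3  ⟶  SSS  (L3)  txn=∅  M[L3]=80
step 22: P2: store L3 := 11  ⟶  IIM  (L3)  txn=BusRdX  M[L3]=80
step 23: P2: load  L3  ⟶  IIM  (L3)  txn=∅  M[L3]=80
step 24: P0: store L3 := 29  ⟶  MII  (L3)  txn=BusRdX+Flush  M[L3]=11
step 25: P0: load  L3  ⟶  MII  (L3)  txn=∅  M[L3]=11
step 26: P0: store L0 := 95  ⟶  MII  (L0)  txn=∅  M[L0]=0
step 27: P1: load  L3  ⟶  SSI  (L3)  txn=BusRd+Flush  M[L3]=29
step 28: P0: store L3 := 19  ⟶  MII  (L3)  txn=BusRdX  M[L3]=29

memory[L1] = 0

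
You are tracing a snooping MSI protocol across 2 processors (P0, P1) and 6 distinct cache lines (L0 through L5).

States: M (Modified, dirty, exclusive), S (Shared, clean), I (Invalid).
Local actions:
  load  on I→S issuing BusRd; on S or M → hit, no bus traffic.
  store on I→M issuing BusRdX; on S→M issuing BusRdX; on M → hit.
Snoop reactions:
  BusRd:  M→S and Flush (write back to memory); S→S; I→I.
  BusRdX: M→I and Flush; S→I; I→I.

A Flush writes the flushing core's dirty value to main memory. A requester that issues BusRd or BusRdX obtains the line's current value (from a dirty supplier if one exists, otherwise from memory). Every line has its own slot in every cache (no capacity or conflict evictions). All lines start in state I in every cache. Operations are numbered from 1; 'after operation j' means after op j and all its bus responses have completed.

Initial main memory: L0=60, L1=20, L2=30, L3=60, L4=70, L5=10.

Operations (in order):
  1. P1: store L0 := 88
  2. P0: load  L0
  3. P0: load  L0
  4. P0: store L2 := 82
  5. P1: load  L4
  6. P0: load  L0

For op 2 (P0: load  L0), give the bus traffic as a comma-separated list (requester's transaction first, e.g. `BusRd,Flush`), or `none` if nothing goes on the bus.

bus = BusRd,Flush

1. P1: store L0 := 88  bus=[BusRdX]  L0: P0=I P1=M  mem[L0]=60
2. P0: load  L0  bus=[BusRd,Flush]  L0: P0=S P1=S  mem[L0]=88
3. P0: load  L0  bus=[-]  L0: P0=S P1=S  mem[L0]=88
4. P0: store L2 := 82  bus=[BusRdX]  L2: P0=M P1=I  mem[L2]=30
5. P1: load  L4  bus=[BusRd]  L4: P0=I P1=S  mem[L4]=70
6. P0: load  L0  bus=[-]  L0: P0=S P1=S  mem[L0]=88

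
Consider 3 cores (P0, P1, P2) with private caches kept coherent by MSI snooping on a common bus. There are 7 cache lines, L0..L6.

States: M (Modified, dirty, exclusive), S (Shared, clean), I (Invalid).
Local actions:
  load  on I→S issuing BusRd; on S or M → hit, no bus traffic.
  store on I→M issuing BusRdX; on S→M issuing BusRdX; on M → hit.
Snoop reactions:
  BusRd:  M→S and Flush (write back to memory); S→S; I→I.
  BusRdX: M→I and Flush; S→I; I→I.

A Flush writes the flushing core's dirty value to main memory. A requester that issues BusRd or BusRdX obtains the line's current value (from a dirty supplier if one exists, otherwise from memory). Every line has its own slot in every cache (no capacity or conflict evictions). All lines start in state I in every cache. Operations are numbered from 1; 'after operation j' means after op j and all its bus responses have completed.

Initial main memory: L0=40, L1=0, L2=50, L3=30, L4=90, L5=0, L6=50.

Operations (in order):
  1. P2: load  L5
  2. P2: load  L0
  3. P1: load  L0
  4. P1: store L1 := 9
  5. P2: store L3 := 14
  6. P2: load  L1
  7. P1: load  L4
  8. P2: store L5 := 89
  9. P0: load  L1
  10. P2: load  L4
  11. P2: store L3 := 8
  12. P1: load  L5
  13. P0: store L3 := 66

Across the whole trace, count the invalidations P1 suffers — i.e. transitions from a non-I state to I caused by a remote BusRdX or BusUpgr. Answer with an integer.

invalidations = 0

step 1: P2: load  L5  ⟶  IIS  (L5)  txn=BusRd  M[L5]=0
step 2: P2: load  L0  ⟶  IIS  (L0)  txn=BusRd  M[L0]=40
step 3: P1: load  L0  ⟶  ISS  (L0)  txn=BusRd  M[L0]=40
step 4: P1: store L1 := 9  ⟶  IMI  (L1)  txn=BusRdX  M[L1]=0
step 5: P2: store L3 := 14  ⟶  IIM  (L3)  txn=BusRdX  M[L3]=30
step 6: P2: load  L1  ⟶  ISS  (L1)  txn=BusRd+Flush  M[L1]=9
step 7: P1: load  L4  ⟶  ISI  (L4)  txn=BusRd  M[L4]=90
step 8: P2: store L5 := 89  ⟶  IIM  (L5)  txn=BusRdX  M[L5]=0
step 9: P0: load  L1  ⟶  SSS  (L1)  txn=BusRd  M[L1]=9
step 10: P2: load  L4  ⟶  ISS  (L4)  txn=BusRd  M[L4]=90
step 11: P2: store L3 := 8  ⟶  IIM  (L3)  txn=∅  M[L3]=30
step 12: P1: load  L5  ⟶  ISS  (L5)  txn=BusRd+Flush  M[L5]=89
step 13: P0: store L3 := 66  ⟶  MII  (L3)  txn=BusRdX+Flush  M[L3]=8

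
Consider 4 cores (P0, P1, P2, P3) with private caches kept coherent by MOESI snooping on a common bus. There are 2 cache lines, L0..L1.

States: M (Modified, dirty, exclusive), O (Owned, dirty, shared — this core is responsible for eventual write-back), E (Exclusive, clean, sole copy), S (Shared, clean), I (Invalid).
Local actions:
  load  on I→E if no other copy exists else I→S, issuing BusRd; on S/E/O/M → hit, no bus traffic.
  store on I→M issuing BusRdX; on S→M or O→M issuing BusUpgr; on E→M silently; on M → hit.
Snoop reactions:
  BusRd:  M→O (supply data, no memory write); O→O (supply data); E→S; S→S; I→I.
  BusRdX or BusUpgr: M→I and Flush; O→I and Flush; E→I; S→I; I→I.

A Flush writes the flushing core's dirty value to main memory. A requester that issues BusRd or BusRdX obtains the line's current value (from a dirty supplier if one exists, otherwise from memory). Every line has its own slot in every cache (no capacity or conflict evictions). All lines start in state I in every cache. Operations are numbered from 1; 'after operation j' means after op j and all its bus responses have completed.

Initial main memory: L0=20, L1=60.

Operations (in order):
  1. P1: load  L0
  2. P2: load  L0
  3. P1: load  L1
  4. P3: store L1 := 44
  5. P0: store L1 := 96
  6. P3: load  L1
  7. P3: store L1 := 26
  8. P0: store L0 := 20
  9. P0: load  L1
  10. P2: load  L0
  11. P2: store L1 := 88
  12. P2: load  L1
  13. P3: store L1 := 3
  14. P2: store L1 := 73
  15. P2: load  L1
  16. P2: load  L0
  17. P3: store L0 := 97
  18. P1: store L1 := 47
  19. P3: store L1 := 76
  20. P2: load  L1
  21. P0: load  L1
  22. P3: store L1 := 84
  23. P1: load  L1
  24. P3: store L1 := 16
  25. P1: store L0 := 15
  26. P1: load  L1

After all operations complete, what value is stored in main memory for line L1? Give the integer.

1. P1: load  L0  bus=[BusRd]  L0: P0=I P1=E P2=I P3=I  mem[L0]=20
2. P2: load  L0  bus=[BusRd]  L0: P0=I P1=S P2=S P3=I  mem[L0]=20
3. P1: load  L1  bus=[BusRd]  L1: P0=I P1=E P2=I P3=I  mem[L1]=60
4. P3: store L1 := 44  bus=[BusRdX]  L1: P0=I P1=I P2=I P3=M  mem[L1]=60
5. P0: store L1 := 96  bus=[BusRdX,Flush]  L1: P0=M P1=I P2=I P3=I  mem[L1]=44
6. P3: load  L1  bus=[BusRd]  L1: P0=O P1=I P2=I P3=S  mem[L1]=44
7. P3: store L1 := 26  bus=[BusUpgr,Flush]  L1: P0=I P1=I P2=I P3=M  mem[L1]=96
8. P0: store L0 := 20  bus=[BusRdX]  L0: P0=M P1=I P2=I P3=I  mem[L0]=20
9. P0: load  L1  bus=[BusRd]  L1: P0=S P1=I P2=I P3=O  mem[L1]=96
10. P2: load  L0  bus=[BusRd]  L0: P0=O P1=I P2=S P3=I  mem[L0]=20
11. P2: store L1 := 88  bus=[BusRdX,Flush]  L1: P0=I P1=I P2=M P3=I  mem[L1]=26
12. P2: load  L1  bus=[-]  L1: P0=I P1=I P2=M P3=I  mem[L1]=26
13. P3: store L1 := 3  bus=[BusRdX,Flush]  L1: P0=I P1=I P2=I P3=M  mem[L1]=88
14. P2: store L1 := 73  bus=[BusRdX,Flush]  L1: P0=I P1=I P2=M P3=I  mem[L1]=3
15. P2: load  L1  bus=[-]  L1: P0=I P1=I P2=M P3=I  mem[L1]=3
16. P2: load  L0  bus=[-]  L0: P0=O P1=I P2=S P3=I  mem[L0]=20
17. P3: store L0 := 97  bus=[BusRdX,Flush]  L0: P0=I P1=I P2=I P3=M  mem[L0]=20
18. P1: store L1 := 47  bus=[BusRdX,Flush]  L1: P0=I P1=M P2=I P3=I  mem[L1]=73
19. P3: store L1 := 76  bus=[BusRdX,Flush]  L1: P0=I P1=I P2=I P3=M  mem[L1]=47
20. P2: load  L1  bus=[BusRd]  L1: P0=I P1=I P2=S P3=O  mem[L1]=47
21. P0: load  L1  bus=[BusRd]  L1: P0=S P1=I P2=S P3=O  mem[L1]=47
22. P3: store L1 := 84  bus=[BusUpgr]  L1: P0=I P1=I P2=I P3=M  mem[L1]=47
23. P1: load  L1  bus=[BusRd]  L1: P0=I P1=S P2=I P3=O  mem[L1]=47
24. P3: store L1 := 16  bus=[BusUpgr]  L1: P0=I P1=I P2=I P3=M  mem[L1]=47
25. P1: store L0 := 15  bus=[BusRdX,Flush]  L0: P0=I P1=M P2=I P3=I  mem[L0]=97
26. P1: load  L1  bus=[BusRd]  L1: P0=I P1=S P2=I P3=O  mem[L1]=47

memory[L1] = 47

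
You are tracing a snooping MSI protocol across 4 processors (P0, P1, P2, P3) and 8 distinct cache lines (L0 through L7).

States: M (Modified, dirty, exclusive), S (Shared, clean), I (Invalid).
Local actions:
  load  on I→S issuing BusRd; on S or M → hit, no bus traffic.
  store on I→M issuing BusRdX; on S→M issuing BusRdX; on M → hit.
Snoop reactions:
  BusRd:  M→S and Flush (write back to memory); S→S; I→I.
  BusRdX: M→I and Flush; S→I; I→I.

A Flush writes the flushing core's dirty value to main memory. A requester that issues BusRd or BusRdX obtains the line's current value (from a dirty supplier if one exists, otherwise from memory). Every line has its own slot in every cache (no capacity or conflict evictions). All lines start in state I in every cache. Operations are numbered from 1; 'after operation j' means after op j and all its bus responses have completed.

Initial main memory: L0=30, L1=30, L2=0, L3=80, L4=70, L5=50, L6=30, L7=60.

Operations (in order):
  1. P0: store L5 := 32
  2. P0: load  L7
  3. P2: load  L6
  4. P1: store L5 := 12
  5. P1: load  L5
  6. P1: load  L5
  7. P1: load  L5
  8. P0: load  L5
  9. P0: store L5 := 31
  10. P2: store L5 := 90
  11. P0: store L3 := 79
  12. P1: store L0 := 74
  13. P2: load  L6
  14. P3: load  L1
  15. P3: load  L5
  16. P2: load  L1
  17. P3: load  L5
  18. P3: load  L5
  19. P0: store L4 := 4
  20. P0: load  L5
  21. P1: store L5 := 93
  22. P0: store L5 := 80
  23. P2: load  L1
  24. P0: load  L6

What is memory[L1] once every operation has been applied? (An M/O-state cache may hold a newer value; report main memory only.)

memory[L1] = 30

[1] P0: store L5 := 32 | P0:M(32), P1:I, P2:I, P3:I | bus: BusRdX
[2] P0: load  L7 | P0:S(60), P1:I, P2:I, P3:I | bus: BusRd
[3] P2: load  L6 | P0:I, P1:I, P2:S(30), P3:I | bus: BusRd
[4] P1: store L5 := 12 | P0:I, P1:M(12), P2:I, P3:I | bus: BusRdX,Flush
[5] P1: load  L5 | P0:I, P1:M(12), P2:I, P3:I | bus: none
[6] P1: load  L5 | P0:I, P1:M(12), P2:I, P3:I | bus: none
[7] P1: load  L5 | P0:I, P1:M(12), P2:I, P3:I | bus: none
[8] P0: load  L5 | P0:S(12), P1:S(12), P2:I, P3:I | bus: BusRd,Flush
[9] P0: store L5 := 31 | P0:M(31), P1:I, P2:I, P3:I | bus: BusRdX
[10] P2: store L5 := 90 | P0:I, P1:I, P2:M(90), P3:I | bus: BusRdX,Flush
[11] P0: store L3 := 79 | P0:M(79), P1:I, P2:I, P3:I | bus: BusRdX
[12] P1: store L0 := 74 | P0:I, P1:M(74), P2:I, P3:I | bus: BusRdX
[13] P2: load  L6 | P0:I, P1:I, P2:S(30), P3:I | bus: none
[14] P3: load  L1 | P0:I, P1:I, P2:I, P3:S(30) | bus: BusRd
[15] P3: load  L5 | P0:I, P1:I, P2:S(90), P3:S(90) | bus: BusRd,Flush
[16] P2: load  L1 | P0:I, P1:I, P2:S(30), P3:S(30) | bus: BusRd
[17] P3: load  L5 | P0:I, P1:I, P2:S(90), P3:S(90) | bus: none
[18] P3: load  L5 | P0:I, P1:I, P2:S(90), P3:S(90) | bus: none
[19] P0: store L4 := 4 | P0:M(4), P1:I, P2:I, P3:I | bus: BusRdX
[20] P0: load  L5 | P0:S(90), P1:I, P2:S(90), P3:S(90) | bus: BusRd
[21] P1: store L5 := 93 | P0:I, P1:M(93), P2:I, P3:I | bus: BusRdX
[22] P0: store L5 := 80 | P0:M(80), P1:I, P2:I, P3:I | bus: BusRdX,Flush
[23] P2: load  L1 | P0:I, P1:I, P2:S(30), P3:S(30) | bus: none
[24] P0: load  L6 | P0:S(30), P1:I, P2:S(30), P3:I | bus: BusRd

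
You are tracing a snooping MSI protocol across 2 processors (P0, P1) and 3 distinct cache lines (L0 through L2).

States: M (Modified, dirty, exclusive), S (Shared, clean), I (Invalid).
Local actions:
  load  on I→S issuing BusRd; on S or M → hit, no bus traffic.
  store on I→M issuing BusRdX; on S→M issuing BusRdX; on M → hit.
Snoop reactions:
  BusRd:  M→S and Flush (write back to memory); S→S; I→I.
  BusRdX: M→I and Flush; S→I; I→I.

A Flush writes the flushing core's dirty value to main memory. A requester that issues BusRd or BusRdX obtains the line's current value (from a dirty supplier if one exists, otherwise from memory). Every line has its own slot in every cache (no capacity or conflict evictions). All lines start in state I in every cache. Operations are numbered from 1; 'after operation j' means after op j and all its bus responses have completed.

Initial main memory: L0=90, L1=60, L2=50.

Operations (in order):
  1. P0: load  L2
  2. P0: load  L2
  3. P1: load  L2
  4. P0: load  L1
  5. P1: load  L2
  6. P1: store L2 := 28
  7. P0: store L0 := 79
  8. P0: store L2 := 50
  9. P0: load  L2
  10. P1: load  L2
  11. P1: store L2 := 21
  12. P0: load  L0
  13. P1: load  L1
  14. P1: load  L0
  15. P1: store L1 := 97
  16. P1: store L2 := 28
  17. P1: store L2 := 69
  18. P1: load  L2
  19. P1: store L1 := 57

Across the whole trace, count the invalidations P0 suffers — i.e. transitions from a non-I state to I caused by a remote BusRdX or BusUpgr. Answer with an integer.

invalidations = 3

[1] P0: load  L2 | P0:S(50), P1:I | bus: BusRd
[2] P0: load  L2 | P0:S(50), P1:I | bus: none
[3] P1: load  L2 | P0:S(50), P1:S(50) | bus: BusRd
[4] P0: load  L1 | P0:S(60), P1:I | bus: BusRd
[5] P1: load  L2 | P0:S(50), P1:S(50) | bus: none
[6] P1: store L2 := 28 | P0:I, P1:M(28) | bus: BusRdX
[7] P0: store L0 := 79 | P0:M(79), P1:I | bus: BusRdX
[8] P0: store L2 := 50 | P0:M(50), P1:I | bus: BusRdX,Flush
[9] P0: load  L2 | P0:M(50), P1:I | bus: none
[10] P1: load  L2 | P0:S(50), P1:S(50) | bus: BusRd,Flush
[11] P1: store L2 := 21 | P0:I, P1:M(21) | bus: BusRdX
[12] P0: load  L0 | P0:M(79), P1:I | bus: none
[13] P1: load  L1 | P0:S(60), P1:S(60) | bus: BusRd
[14] P1: load  L0 | P0:S(79), P1:S(79) | bus: BusRd,Flush
[15] P1: store L1 := 97 | P0:I, P1:M(97) | bus: BusRdX
[16] P1: store L2 := 28 | P0:I, P1:M(28) | bus: none
[17] P1: store L2 := 69 | P0:I, P1:M(69) | bus: none
[18] P1: load  L2 | P0:I, P1:M(69) | bus: none
[19] P1: store L1 := 57 | P0:I, P1:M(57) | bus: none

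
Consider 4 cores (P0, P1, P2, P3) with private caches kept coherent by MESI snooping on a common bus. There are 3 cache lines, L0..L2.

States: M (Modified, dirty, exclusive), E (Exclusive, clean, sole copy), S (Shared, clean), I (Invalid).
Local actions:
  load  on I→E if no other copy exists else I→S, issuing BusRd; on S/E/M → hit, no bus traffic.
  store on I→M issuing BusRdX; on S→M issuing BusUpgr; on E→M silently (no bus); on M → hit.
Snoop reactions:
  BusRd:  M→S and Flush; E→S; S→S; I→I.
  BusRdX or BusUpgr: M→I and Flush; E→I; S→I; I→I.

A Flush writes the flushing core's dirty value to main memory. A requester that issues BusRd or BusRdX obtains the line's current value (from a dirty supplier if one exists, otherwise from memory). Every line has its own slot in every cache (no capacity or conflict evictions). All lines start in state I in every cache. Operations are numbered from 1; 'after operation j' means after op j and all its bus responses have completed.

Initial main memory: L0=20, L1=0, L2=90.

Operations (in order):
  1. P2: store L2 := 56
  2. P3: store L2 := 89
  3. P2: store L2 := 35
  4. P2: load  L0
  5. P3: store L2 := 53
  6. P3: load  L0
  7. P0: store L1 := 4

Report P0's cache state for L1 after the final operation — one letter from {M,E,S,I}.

state = M

1. P2: store L2 := 56  bus=[BusRdX]  L2: P0=I P1=I P2=M P3=I  mem[L2]=90
2. P3: store L2 := 89  bus=[BusRdX,Flush]  L2: P0=I P1=I P2=I P3=M  mem[L2]=56
3. P2: store L2 := 35  bus=[BusRdX,Flush]  L2: P0=I P1=I P2=M P3=I  mem[L2]=89
4. P2: load  L0  bus=[BusRd]  L0: P0=I P1=I P2=E P3=I  mem[L0]=20
5. P3: store L2 := 53  bus=[BusRdX,Flush]  L2: P0=I P1=I P2=I P3=M  mem[L2]=35
6. P3: load  L0  bus=[BusRd]  L0: P0=I P1=I P2=S P3=S  mem[L0]=20
7. P0: store L1 := 4  bus=[BusRdX]  L1: P0=M P1=I P2=I P3=I  mem[L1]=0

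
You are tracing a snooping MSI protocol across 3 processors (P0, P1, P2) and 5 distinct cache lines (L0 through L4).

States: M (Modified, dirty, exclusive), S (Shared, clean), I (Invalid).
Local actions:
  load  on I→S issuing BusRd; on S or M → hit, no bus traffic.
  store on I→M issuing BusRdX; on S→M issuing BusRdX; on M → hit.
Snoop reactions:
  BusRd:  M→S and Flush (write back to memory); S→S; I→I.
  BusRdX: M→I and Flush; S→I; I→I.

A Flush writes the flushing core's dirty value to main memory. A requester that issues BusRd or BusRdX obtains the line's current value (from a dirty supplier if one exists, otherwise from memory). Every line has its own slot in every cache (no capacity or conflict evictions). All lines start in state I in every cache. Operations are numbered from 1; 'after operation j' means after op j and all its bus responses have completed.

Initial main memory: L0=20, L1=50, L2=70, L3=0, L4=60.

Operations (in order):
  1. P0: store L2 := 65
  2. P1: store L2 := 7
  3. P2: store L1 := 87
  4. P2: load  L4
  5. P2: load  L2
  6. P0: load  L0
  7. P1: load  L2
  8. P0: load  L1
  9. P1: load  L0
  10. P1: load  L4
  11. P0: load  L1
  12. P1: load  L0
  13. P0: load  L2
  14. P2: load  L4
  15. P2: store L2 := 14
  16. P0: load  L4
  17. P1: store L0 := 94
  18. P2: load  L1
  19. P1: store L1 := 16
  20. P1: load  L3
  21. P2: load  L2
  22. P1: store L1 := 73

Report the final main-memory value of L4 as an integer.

memory[L4] = 60

  op1 P0: store L2 := 65 → M/I/I on L2; bus BusRdX; mem=70
  op2 P1: store L2 := 7 → I/M/I on L2; bus BusRdX Flush; mem=65
  op3 P2: store L1 := 87 → I/I/M on L1; bus BusRdX; mem=50
  op4 P2: load  L4 → I/I/S on L4; bus BusRd; mem=60
  op5 P2: load  L2 → I/S/S on L2; bus BusRd Flush; mem=7
  op6 P0: load  L0 → S/I/I on L0; bus BusRd; mem=20
  op7 P1: load  L2 → I/S/S on L2; bus (none); mem=7
  op8 P0: load  L1 → S/I/S on L1; bus BusRd Flush; mem=87
  op9 P1: load  L0 → S/S/I on L0; bus BusRd; mem=20
  op10 P1: load  L4 → I/S/S on L4; bus BusRd; mem=60
  op11 P0: load  L1 → S/I/S on L1; bus (none); mem=87
  op12 P1: load  L0 → S/S/I on L0; bus (none); mem=20
  op13 P0: load  L2 → S/S/S on L2; bus BusRd; mem=7
  op14 P2: load  L4 → I/S/S on L4; bus (none); mem=60
  op15 P2: store L2 := 14 → I/I/M on L2; bus BusRdX; mem=7
  op16 P0: load  L4 → S/S/S on L4; bus BusRd; mem=60
  op17 P1: store L0 := 94 → I/M/I on L0; bus BusRdX; mem=20
  op18 P2: load  L1 → S/I/S on L1; bus (none); mem=87
  op19 P1: store L1 := 16 → I/M/I on L1; bus BusRdX; mem=87
  op20 P1: load  L3 → I/S/I on L3; bus BusRd; mem=0
  op21 P2: load  L2 → I/I/M on L2; bus (none); mem=7
  op22 P1: store L1 := 73 → I/M/I on L1; bus (none); mem=87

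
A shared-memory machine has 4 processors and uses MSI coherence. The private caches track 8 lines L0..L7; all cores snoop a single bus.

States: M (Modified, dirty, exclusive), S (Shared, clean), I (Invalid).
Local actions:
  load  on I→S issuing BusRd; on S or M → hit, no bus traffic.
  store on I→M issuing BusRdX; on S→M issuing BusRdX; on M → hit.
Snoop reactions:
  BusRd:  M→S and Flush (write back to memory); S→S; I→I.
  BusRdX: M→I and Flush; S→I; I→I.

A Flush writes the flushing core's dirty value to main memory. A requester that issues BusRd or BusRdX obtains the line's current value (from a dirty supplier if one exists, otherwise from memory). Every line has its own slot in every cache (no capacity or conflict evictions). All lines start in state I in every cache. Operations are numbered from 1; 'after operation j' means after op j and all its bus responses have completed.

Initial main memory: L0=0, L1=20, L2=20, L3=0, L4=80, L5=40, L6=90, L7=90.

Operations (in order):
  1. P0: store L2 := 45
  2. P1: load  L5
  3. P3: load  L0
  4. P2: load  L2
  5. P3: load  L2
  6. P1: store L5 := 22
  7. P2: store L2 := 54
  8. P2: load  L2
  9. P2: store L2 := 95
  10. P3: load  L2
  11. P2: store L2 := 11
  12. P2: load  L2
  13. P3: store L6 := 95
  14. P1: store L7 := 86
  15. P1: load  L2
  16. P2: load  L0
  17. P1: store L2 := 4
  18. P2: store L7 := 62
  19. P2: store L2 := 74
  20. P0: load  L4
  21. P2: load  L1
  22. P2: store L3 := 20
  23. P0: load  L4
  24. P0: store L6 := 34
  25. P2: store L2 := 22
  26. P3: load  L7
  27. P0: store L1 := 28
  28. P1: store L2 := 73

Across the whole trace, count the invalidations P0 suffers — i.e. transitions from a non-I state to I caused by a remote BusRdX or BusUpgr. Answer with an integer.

1. P0: store L2 := 45  bus=[BusRdX]  L2: P0=M P1=I P2=I P3=I  mem[L2]=20
2. P1: load  L5  bus=[BusRd]  L5: P0=I P1=S P2=I P3=I  mem[L5]=40
3. P3: load  L0  bus=[BusRd]  L0: P0=I P1=I P2=I P3=S  mem[L0]=0
4. P2: load  L2  bus=[BusRd,Flush]  L2: P0=S P1=I P2=S P3=I  mem[L2]=45
5. P3: load  L2  bus=[BusRd]  L2: P0=S P1=I P2=S P3=S  mem[L2]=45
6. P1: store L5 := 22  bus=[BusRdX]  L5: P0=I P1=M P2=I P3=I  mem[L5]=40
7. P2: store L2 := 54  bus=[BusRdX]  L2: P0=I P1=I P2=M P3=I  mem[L2]=45
8. P2: load  L2  bus=[-]  L2: P0=I P1=I P2=M P3=I  mem[L2]=45
9. P2: store L2 := 95  bus=[-]  L2: P0=I P1=I P2=M P3=I  mem[L2]=45
10. P3: load  L2  bus=[BusRd,Flush]  L2: P0=I P1=I P2=S P3=S  mem[L2]=95
11. P2: store L2 := 11  bus=[BusRdX]  L2: P0=I P1=I P2=M P3=I  mem[L2]=95
12. P2: load  L2  bus=[-]  L2: P0=I P1=I P2=M P3=I  mem[L2]=95
13. P3: store L6 := 95  bus=[BusRdX]  L6: P0=I P1=I P2=I P3=M  mem[L6]=90
14. P1: store L7 := 86  bus=[BusRdX]  L7: P0=I P1=M P2=I P3=I  mem[L7]=90
15. P1: load  L2  bus=[BusRd,Flush]  L2: P0=I P1=S P2=S P3=I  mem[L2]=11
16. P2: load  L0  bus=[BusRd]  L0: P0=I P1=I P2=S P3=S  mem[L0]=0
17. P1: store L2 := 4  bus=[BusRdX]  L2: P0=I P1=M P2=I P3=I  mem[L2]=11
18. P2: store L7 := 62  bus=[BusRdX,Flush]  L7: P0=I P1=I P2=M P3=I  mem[L7]=86
19. P2: store L2 := 74  bus=[BusRdX,Flush]  L2: P0=I P1=I P2=M P3=I  mem[L2]=4
20. P0: load  L4  bus=[BusRd]  L4: P0=S P1=I P2=I P3=I  mem[L4]=80
21. P2: load  L1  bus=[BusRd]  L1: P0=I P1=I P2=S P3=I  mem[L1]=20
22. P2: store L3 := 20  bus=[BusRdX]  L3: P0=I P1=I P2=M P3=I  mem[L3]=0
23. P0: load  L4  bus=[-]  L4: P0=S P1=I P2=I P3=I  mem[L4]=80
24. P0: store L6 := 34  bus=[BusRdX,Flush]  L6: P0=M P1=I P2=I P3=I  mem[L6]=95
25. P2: store L2 := 22  bus=[-]  L2: P0=I P1=I P2=M P3=I  mem[L2]=4
26. P3: load  L7  bus=[BusRd,Flush]  L7: P0=I P1=I P2=S P3=S  mem[L7]=62
27. P0: store L1 := 28  bus=[BusRdX]  L1: P0=M P1=I P2=I P3=I  mem[L1]=20
28. P1: store L2 := 73  bus=[BusRdX,Flush]  L2: P0=I P1=M P2=I P3=I  mem[L2]=22

invalidations = 1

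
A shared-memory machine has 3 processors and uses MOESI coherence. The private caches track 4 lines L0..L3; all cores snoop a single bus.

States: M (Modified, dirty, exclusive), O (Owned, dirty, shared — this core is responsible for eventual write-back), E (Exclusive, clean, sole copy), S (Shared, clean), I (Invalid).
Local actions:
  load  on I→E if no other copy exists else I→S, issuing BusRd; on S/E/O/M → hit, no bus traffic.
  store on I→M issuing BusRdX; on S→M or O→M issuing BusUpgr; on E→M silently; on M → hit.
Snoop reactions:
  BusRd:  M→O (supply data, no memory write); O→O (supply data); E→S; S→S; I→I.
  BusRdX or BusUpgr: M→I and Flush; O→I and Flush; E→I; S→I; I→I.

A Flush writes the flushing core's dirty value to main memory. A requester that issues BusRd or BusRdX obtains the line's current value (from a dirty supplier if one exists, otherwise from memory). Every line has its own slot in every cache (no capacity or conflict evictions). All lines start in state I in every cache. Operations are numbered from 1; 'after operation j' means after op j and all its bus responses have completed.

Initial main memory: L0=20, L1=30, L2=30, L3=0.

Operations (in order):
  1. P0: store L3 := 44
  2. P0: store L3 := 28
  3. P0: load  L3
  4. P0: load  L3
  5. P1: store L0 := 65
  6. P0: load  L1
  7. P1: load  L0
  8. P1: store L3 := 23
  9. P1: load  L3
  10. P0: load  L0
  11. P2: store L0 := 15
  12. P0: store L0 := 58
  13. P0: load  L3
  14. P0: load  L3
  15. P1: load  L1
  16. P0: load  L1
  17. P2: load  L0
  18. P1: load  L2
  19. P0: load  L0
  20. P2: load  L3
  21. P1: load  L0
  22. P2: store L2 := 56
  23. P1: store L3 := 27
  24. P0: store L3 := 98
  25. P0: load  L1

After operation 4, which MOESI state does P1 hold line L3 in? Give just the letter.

state = I

1. P0: store L3 := 44  bus=[BusRdX]  L3: P0=M P1=I P2=I  mem[L3]=0
2. P0: store L3 := 28  bus=[-]  L3: P0=M P1=I P2=I  mem[L3]=0
3. P0: load  L3  bus=[-]  L3: P0=M P1=I P2=I  mem[L3]=0
4. P0: load  L3  bus=[-]  L3: P0=M P1=I P2=I  mem[L3]=0
5. P1: store L0 := 65  bus=[BusRdX]  L0: P0=I P1=M P2=I  mem[L0]=20
6. P0: load  L1  bus=[BusRd]  L1: P0=E P1=I P2=I  mem[L1]=30
7. P1: load  L0  bus=[-]  L0: P0=I P1=M P2=I  mem[L0]=20
8. P1: store L3 := 23  bus=[BusRdX,Flush]  L3: P0=I P1=M P2=I  mem[L3]=28
9. P1: load  L3  bus=[-]  L3: P0=I P1=M P2=I  mem[L3]=28
10. P0: load  L0  bus=[BusRd]  L0: P0=S P1=O P2=I  mem[L0]=20
11. P2: store L0 := 15  bus=[BusRdX,Flush]  L0: P0=I P1=I P2=M  mem[L0]=65
12. P0: store L0 := 58  bus=[BusRdX,Flush]  L0: P0=M P1=I P2=I  mem[L0]=15
13. P0: load  L3  bus=[BusRd]  L3: P0=S P1=O P2=I  mem[L3]=28
14. P0: load  L3  bus=[-]  L3: P0=S P1=O P2=I  mem[L3]=28
15. P1: load  L1  bus=[BusRd]  L1: P0=S P1=S P2=I  mem[L1]=30
16. P0: load  L1  bus=[-]  L1: P0=S P1=S P2=I  mem[L1]=30
17. P2: load  L0  bus=[BusRd]  L0: P0=O P1=I P2=S  mem[L0]=15
18. P1: load  L2  bus=[BusRd]  L2: P0=I P1=E P2=I  mem[L2]=30
19. P0: load  L0  bus=[-]  L0: P0=O P1=I P2=S  mem[L0]=15
20. P2: load  L3  bus=[BusRd]  L3: P0=S P1=O P2=S  mem[L3]=28
21. P1: load  L0  bus=[BusRd]  L0: P0=O P1=S P2=S  mem[L0]=15
22. P2: store L2 := 56  bus=[BusRdX]  L2: P0=I P1=I P2=M  mem[L2]=30
23. P1: store L3 := 27  bus=[BusUpgr]  L3: P0=I P1=M P2=I  mem[L3]=28
24. P0: store L3 := 98  bus=[BusRdX,Flush]  L3: P0=M P1=I P2=I  mem[L3]=27
25. P0: load  L1  bus=[-]  L1: P0=S P1=S P2=I  mem[L1]=30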